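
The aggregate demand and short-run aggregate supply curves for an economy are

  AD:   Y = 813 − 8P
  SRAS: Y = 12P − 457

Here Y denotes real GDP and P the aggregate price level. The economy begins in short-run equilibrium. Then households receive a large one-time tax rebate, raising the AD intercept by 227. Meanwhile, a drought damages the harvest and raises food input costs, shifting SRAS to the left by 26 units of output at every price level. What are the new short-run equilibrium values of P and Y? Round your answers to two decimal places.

After both shocks: AD is Y = 1040 − 8P and SRAS is Y = 12P − 483.
Setting them equal: 1523 = 20P, so P = 76.15.
Substituting into AD, Y = 430.80.

P = 76.15, Y = 430.80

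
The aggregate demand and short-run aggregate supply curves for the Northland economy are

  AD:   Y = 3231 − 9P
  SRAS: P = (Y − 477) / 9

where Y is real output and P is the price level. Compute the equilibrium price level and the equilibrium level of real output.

Rearrange SRAS to Y = 477 + 9P.
Set AD = SRAS: 3231 − 9P = 477 + 9P, so 2754 = 18P and P = 153.
Then Y = 3231 − 9·153 = 1854.

P = 153, Y = 1854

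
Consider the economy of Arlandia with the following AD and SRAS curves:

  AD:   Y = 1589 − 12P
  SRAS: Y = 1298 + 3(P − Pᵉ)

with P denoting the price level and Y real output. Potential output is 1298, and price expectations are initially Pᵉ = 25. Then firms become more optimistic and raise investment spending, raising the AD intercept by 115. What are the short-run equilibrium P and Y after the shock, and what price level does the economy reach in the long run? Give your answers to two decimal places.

Short run: P = 32.07, Y = 1319.20. Long run: P = 33.83.

AD shifts right: new AD is Y = 1704 − 12P. With Pᵉ = 25, SRAS is Y = 1223 + 3P.
Short run: 1704 − 12P = 1223 + 3P gives 481 = 15P, so P = 32.07 and Y = 1704 − 12P = 1319.20.
Y = 1319.20 is above potential 1298; expectations adjust and SRAS shifts left until Y = 1298.
Long run: on the new AD curve, 1298 = 1704 − 12P gives P = 33.83.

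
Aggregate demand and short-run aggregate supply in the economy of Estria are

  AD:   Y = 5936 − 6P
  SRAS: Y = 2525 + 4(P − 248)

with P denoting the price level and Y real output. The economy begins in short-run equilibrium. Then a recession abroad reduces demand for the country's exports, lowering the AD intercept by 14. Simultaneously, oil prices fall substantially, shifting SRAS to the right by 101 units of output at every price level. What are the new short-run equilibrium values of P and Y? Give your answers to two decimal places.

After both shocks: AD is Y = 5922 − 6P and SRAS is Y = 1634 + 4P.
Setting them equal: 4288 = 10P, so P = 428.80.
Substituting into AD, Y = 3349.20.

P = 428.80, Y = 3349.20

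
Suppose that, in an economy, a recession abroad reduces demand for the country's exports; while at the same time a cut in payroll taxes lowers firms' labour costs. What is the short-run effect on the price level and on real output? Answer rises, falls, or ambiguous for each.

The first event is a negative demand shock: AD shifts left, which by itself pushes P down and Y down.
The second is a favourable supply shock: SRAS shifts right, which by itself pushes P down and Y up.
Both shocks push P down, so P falls. The two shocks push Y in opposite directions, so the effect on Y is ambiguous.

Price level: falls; output: ambiguous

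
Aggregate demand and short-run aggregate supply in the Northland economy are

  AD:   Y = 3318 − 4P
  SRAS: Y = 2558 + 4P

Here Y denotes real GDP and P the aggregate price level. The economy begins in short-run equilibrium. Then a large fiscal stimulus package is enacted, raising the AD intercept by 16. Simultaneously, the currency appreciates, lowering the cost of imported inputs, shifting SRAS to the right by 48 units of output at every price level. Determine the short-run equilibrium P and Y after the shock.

P = 91, Y = 2970

After both shocks: AD is Y = 3334 − 4P and SRAS is Y = 2606 + 4P.
Setting them equal: 728 = 8P, so P = 91.
Y = 3334 − 4·91 = 2970.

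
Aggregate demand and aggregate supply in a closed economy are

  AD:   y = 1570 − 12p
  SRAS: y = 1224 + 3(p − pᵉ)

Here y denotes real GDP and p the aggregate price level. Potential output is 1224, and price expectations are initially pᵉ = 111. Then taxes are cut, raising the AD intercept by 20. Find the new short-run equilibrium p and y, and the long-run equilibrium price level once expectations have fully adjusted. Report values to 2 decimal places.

AD shifts right: new AD is y = 1590 − 12p. With pᵉ = 111, SRAS is y = 891 + 3p.
Short run: 1590 − 12p = 891 + 3p gives 699 = 15p, so p = 46.60 and y = 1590 − 12p = 1030.80.
y = 1030.80 is below potential 1224; expectations adjust and SRAS shifts right until y = 1224.
Long run: on the new AD curve, 1224 = 1590 − 12p gives p = 30.50.

Short run: p = 46.60, y = 1030.80. Long run: p = 30.50.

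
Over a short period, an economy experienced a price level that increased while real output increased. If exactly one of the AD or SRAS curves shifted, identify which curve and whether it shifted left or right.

P rose and Y rose. An AD shift moves P and Y in the same direction; an SRAS shift moves them in opposite directions.
Here P and Y moved in the same direction, so the AD curve shifted.
Since Y rose, AD shifted right.

AD shifted right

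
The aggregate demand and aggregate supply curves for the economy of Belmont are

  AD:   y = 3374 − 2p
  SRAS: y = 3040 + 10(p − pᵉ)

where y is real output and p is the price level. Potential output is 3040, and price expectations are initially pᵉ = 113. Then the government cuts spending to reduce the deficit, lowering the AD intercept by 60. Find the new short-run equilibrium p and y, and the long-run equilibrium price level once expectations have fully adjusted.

AD shifts left: new AD is y = 3314 − 2p. With pᵉ = 113, SRAS is y = 1910 + 10p.
Short run: 3314 − 2p = 1910 + 10p gives 1404 = 12p, so p = 117 and y = 3314 − 2·117 = 3080.
y = 3080 is above potential 3040; expectations adjust and SRAS shifts left until y = 3040.
Long run: on the new AD curve, 3040 = 3314 − 2p gives p = 137.

Short run: p = 117, y = 3080. Long run: p = 137.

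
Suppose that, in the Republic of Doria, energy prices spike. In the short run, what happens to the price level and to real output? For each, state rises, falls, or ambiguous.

This is an adverse supply shock: SRAS shifts left.
Moving along the downward-sloping AD curve, P rises and Y falls.

Price level: rises; output: falls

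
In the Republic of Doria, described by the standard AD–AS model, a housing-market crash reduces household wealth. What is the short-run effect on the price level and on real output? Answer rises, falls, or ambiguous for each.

Price level: falls; output: falls

This is a negative demand shock: AD shifts left.
Moving along the upward-sloping SRAS curve, P falls and Y falls.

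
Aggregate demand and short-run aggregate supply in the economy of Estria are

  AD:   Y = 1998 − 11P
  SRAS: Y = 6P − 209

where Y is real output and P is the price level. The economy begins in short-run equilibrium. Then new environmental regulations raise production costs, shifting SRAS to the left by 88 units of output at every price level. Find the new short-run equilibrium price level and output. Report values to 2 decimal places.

P = 135.00, Y = 513.00

This is a negative supply shock: SRAS shifts left.
New SRAS: Y = 6P − 297.
Set AD = SRAS: 1998 − 11P = 6P − 297, so 2295 = 17P and P = 135.00.
Substituting into AD, Y = 513.00.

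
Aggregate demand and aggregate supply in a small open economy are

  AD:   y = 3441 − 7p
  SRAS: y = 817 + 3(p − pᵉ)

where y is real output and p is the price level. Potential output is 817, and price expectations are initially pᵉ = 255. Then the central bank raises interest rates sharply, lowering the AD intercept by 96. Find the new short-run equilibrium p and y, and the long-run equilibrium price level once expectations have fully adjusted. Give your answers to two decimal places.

Short run: p = 329.30, y = 1039.90. Long run: p = 361.14.

AD shifts left: new AD is y = 3345 − 7p. With pᵉ = 255, SRAS is y = 52 + 3p.
Short run: 3345 − 7p = 52 + 3p gives 3293 = 10p, so p = 329.30 and y = 3345 − 7p = 1039.90.
y = 1039.90 is above potential 817; expectations adjust and SRAS shifts left until y = 817.
Long run: on the new AD curve, 817 = 3345 − 7p gives p = 361.14.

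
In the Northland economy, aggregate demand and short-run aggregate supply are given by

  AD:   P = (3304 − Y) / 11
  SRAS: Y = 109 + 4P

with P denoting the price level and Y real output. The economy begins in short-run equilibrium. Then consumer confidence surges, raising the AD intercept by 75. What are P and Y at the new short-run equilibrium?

P = 218, Y = 981

This is a positive demand shock: AD shifts right.
New AD: Y = 3379 − 11P.
Set AD = SRAS: 3379 − 11P = 109 + 4P, so 3270 = 15P and P = 218.
Y = 3379 − 11·218 = 981.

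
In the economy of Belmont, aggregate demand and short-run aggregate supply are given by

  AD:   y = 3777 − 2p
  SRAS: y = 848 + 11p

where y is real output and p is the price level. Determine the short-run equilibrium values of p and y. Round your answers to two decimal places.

Set AD = SRAS: 3777 − 2p = 848 + 11p, so 2929 = 13p and p = 225.31.
Substituting into AD, y = 3777 − 2p = 3326.38.

p = 225.31, y = 3326.38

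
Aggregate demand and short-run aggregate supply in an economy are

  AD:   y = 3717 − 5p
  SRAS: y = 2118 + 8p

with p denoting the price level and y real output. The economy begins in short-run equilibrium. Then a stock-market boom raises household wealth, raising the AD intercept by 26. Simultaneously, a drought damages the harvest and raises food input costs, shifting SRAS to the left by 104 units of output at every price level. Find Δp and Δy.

Δp = +10, Δy = -24

After both shocks: AD is y = 3743 − 5p and SRAS is y = 2014 + 8p.
Setting them equal: 1729 = 13p, so p = 133.
y = 3743 − 5·133 = 3078.
Initially p = 123, y = 3102, so Δp = +10 and Δy = -24.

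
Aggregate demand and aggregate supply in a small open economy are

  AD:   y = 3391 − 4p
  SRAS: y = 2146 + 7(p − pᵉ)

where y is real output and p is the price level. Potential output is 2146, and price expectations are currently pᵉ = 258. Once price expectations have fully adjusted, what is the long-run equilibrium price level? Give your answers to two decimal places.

Long-run p = 311.25

Short run: with pᵉ = 258, SRAS is y = 340 + 7p. Setting AD = SRAS gives 3051 = 11p, so p = 277.36 and y = 3391 − 4p = 2281.55.
Output 2281.55 is above potential 2146, so over time expected prices rise and SRAS shifts left until y returns to 2146.
Long run: y = 2146 on the AD curve gives 2146 = 3391 − 4p, so p = 311.25.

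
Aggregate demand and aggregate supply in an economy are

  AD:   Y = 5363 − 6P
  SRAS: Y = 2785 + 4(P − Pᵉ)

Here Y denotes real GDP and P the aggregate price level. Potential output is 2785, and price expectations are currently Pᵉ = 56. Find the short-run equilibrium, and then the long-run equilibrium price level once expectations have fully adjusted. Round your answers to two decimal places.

Short run: with Pᵉ = 56, SRAS is Y = 2561 + 4P. Setting AD = SRAS gives 2802 = 10P, so P = 280.20 and Y = 5363 − 6P = 3681.80.
Output 3681.80 is above potential 2785, so over time expected prices rise and SRAS shifts left until Y returns to 2785.
Long run: Y = 2785 on the AD curve gives 2785 = 5363 − 6P, so P = 429.67.

Short run: P = 280.20, Y = 3681.80. Long run: P = 429.67.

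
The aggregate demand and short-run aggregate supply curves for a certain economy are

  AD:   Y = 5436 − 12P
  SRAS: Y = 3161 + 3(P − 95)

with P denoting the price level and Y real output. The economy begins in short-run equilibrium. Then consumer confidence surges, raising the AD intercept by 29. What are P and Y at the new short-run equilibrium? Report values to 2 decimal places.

P = 172.60, Y = 3393.80

This is a positive demand shock: AD shifts right.
New AD: Y = 5465 − 12P.
SRAS can be written Y = 2876 + 3P.
Set AD = SRAS: 5465 − 12P = 2876 + 3P, so 2589 = 15P and P = 172.60.
Substituting into AD, Y = 3393.80.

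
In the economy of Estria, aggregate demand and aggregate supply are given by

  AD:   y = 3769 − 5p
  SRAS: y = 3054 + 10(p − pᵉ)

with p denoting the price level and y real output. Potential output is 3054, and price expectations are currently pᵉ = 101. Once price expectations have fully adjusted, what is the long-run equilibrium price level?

Long-run p = 143

Short run: with pᵉ = 101, SRAS is y = 2044 + 10p. Setting AD = SRAS gives 1725 = 15p, so p = 115 and y = 3769 − 5·115 = 3194.
Output 3194 is above potential 3054, so over time expected prices rise and SRAS shifts left until y returns to 3054.
Long run: y = 3054 on the AD curve gives 3054 = 3769 − 5p, so p = 143.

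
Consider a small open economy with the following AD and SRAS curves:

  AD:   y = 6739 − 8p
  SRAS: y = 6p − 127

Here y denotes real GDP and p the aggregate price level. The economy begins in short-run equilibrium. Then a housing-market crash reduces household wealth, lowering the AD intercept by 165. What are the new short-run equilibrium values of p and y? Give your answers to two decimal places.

p = 478.64, y = 2744.86

This is a negative demand shock: AD shifts left.
New AD: y = 6574 − 8p.
Set AD = SRAS: 6574 − 8p = 6p − 127, so 6701 = 14p and p = 478.64.
Substituting into AD, y = 2744.86.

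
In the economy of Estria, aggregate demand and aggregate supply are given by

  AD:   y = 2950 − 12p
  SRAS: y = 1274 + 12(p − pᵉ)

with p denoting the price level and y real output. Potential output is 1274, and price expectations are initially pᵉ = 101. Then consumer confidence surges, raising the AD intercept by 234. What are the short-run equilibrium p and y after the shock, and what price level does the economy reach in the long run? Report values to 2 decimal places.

AD shifts right: new AD is y = 3184 − 12p. With pᵉ = 101, SRAS is y = 62 + 12p.
Short run: 3184 − 12p = 62 + 12p gives 3122 = 24p, so p = 130.08 and y = 3184 − 12p = 1623.00.
y = 1623.00 is above potential 1274; expectations adjust and SRAS shifts left until y = 1274.
Long run: on the new AD curve, 1274 = 3184 − 12p gives p = 159.17.

Short run: p = 130.08, y = 1623.00. Long run: p = 159.17.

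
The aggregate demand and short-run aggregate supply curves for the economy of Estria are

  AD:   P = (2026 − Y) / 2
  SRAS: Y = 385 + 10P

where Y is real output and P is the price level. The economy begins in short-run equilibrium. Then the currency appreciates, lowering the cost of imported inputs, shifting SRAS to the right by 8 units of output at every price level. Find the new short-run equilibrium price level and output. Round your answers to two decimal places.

P = 136.08, Y = 1753.83

This is a positive supply shock: SRAS shifts right.
New SRAS: Y = 393 + 10P.
Set AD = SRAS: 2026 − 2P = 393 + 10P, so 1633 = 12P and P = 136.08.
Substituting into AD, Y = 1753.83.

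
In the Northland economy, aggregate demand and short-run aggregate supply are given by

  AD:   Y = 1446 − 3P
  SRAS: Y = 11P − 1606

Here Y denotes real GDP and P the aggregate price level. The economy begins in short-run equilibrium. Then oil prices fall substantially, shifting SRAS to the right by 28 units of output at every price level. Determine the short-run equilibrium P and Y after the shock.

P = 216, Y = 798

This is a positive supply shock: SRAS shifts right.
New SRAS: Y = 11P − 1578.
Set AD = SRAS: 1446 − 3P = 11P − 1578, so 3024 = 14P and P = 216.
Y = 1446 − 3·216 = 798.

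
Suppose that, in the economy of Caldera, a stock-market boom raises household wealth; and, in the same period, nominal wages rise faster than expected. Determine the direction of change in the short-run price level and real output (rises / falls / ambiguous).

Price level: rises; output: ambiguous

The first event is a positive demand shock: AD shifts right, which by itself pushes P up and Y up.
The second is an adverse supply shock: SRAS shifts left, which by itself pushes P up and Y down.
Both shocks push P up, so P rises. The two shocks push Y in opposite directions, so the effect on Y is ambiguous.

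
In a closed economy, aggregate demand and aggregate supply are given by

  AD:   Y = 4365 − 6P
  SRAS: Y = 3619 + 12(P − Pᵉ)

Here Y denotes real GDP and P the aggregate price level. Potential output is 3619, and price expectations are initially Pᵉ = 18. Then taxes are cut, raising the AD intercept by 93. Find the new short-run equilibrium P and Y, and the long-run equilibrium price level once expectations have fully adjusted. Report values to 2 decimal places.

Short run: P = 58.61, Y = 4106.33. Long run: P = 139.83.

AD shifts right: new AD is Y = 4458 − 6P. With Pᵉ = 18, SRAS is Y = 3403 + 12P.
Short run: 4458 − 6P = 3403 + 12P gives 1055 = 18P, so P = 58.61 and Y = 4458 − 6P = 4106.33.
Y = 4106.33 is above potential 3619; expectations adjust and SRAS shifts left until Y = 3619.
Long run: on the new AD curve, 3619 = 4458 − 6P gives P = 139.83.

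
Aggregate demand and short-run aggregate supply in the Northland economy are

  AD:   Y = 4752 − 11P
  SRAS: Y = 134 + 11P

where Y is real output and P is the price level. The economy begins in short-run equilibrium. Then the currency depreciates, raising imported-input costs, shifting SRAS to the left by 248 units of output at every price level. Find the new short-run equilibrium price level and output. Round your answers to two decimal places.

This is a negative supply shock: SRAS shifts left.
New SRAS: Y = 11P − 114.
Set AD = SRAS: 4752 − 11P = 11P − 114, so 4866 = 22P and P = 221.18.
Substituting into AD, Y = 2319.00.

P = 221.18, Y = 2319.00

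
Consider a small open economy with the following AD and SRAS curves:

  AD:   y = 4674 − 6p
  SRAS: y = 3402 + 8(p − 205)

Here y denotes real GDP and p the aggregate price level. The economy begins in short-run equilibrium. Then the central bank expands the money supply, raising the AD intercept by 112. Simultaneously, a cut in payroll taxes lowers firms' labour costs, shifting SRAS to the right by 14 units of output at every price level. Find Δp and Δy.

After both shocks: AD is y = 4786 − 6p and SRAS is y = 1776 + 8p.
Setting them equal: 3010 = 14p, so p = 215.
y = 4786 − 6·215 = 3496.
Initially p = 208, y = 3426, so Δp = +7 and Δy = +70.

Δp = +7, Δy = +70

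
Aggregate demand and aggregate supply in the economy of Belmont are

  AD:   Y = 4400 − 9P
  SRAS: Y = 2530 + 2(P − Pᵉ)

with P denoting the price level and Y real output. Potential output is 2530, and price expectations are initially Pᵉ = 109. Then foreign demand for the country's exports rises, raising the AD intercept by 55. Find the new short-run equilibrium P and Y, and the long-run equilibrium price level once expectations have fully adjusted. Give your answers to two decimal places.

AD shifts right: new AD is Y = 4455 − 9P. With Pᵉ = 109, SRAS is Y = 2312 + 2P.
Short run: 4455 − 9P = 2312 + 2P gives 2143 = 11P, so P = 194.82 and Y = 4455 − 9P = 2701.64.
Y = 2701.64 is above potential 2530; expectations adjust and SRAS shifts left until Y = 2530.
Long run: on the new AD curve, 2530 = 4455 − 9P gives P = 213.89.

Short run: P = 194.82, Y = 2701.64. Long run: P = 213.89.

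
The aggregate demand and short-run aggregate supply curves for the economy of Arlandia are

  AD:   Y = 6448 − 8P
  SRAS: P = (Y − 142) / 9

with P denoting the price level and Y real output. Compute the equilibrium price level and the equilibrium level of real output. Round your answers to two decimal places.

P = 370.94, Y = 3480.47

Rearrange SRAS to Y = 142 + 9P.
Set AD = SRAS: 6448 − 8P = 142 + 9P, so 6306 = 17P and P = 370.94.
Substituting into AD, Y = 6448 − 8P = 3480.47.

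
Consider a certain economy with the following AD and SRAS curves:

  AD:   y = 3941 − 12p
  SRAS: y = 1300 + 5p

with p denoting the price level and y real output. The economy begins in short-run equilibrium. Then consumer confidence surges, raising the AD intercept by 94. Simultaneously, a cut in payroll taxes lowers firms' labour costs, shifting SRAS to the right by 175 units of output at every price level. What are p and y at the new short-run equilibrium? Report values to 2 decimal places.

After both shocks: AD is y = 4035 − 12p and SRAS is y = 1475 + 5p.
Setting them equal: 2560 = 17p, so p = 150.59.
Substituting into AD, y = 2227.94.

p = 150.59, y = 2227.94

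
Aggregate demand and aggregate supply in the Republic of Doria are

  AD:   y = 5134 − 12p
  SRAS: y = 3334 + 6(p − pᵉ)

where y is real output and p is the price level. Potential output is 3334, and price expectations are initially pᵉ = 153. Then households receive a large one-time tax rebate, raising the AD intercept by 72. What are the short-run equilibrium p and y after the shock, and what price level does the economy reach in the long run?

Short run: p = 155, y = 3346. Long run: p = 156.

AD shifts right: new AD is y = 5206 − 12p. With pᵉ = 153, SRAS is y = 2416 + 6p.
Short run: 5206 − 12p = 2416 + 6p gives 2790 = 18p, so p = 155 and y = 5206 − 12·155 = 3346.
y = 3346 is above potential 3334; expectations adjust and SRAS shifts left until y = 3334.
Long run: on the new AD curve, 3334 = 5206 − 12p gives p = 156.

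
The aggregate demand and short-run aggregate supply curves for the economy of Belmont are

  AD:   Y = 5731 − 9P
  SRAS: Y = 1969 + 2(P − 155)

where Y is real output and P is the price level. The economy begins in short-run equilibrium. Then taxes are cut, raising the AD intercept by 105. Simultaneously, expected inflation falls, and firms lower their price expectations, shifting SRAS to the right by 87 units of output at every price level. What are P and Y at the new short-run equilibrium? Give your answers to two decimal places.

After both shocks: AD is Y = 5836 − 9P and SRAS is Y = 1746 + 2P.
Setting them equal: 4090 = 11P, so P = 371.82.
Substituting into AD, Y = 2489.64.

P = 371.82, Y = 2489.64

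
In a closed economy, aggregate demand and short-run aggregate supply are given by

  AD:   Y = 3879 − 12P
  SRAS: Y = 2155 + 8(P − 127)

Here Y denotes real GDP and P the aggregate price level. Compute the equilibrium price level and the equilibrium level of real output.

Write SRAS as Y = 2155 + 8P − 1016 = 1139 + 8P.
Set AD = SRAS: 3879 − 12P = 1139 + 8P, so 2740 = 20P and P = 137.
Then Y = 3879 − 12·137 = 2235.

P = 137, Y = 2235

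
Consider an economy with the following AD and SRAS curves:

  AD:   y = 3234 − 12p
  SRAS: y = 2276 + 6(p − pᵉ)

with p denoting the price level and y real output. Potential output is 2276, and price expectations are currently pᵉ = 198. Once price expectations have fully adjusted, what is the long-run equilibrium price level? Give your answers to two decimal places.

Long-run p = 79.83

Short run: with pᵉ = 198, SRAS is y = 1088 + 6p. Setting AD = SRAS gives 2146 = 18p, so p = 119.22 and y = 3234 − 12p = 1803.33.
Output 1803.33 is below potential 2276, so over time expected prices fall and SRAS shifts right until y returns to 2276.
Long run: y = 2276 on the AD curve gives 2276 = 3234 − 12p, so p = 79.83.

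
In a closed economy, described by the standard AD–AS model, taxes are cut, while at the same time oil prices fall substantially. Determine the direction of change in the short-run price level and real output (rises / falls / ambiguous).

The first event is a positive demand shock: AD shifts right, which by itself pushes P up and Y up.
The second is a favourable supply shock: SRAS shifts right, which by itself pushes P down and Y up.
The two shocks push P in opposite directions, so the effect on P is ambiguous. Both shocks push Y up, so Y rises.

Price level: ambiguous; output: rises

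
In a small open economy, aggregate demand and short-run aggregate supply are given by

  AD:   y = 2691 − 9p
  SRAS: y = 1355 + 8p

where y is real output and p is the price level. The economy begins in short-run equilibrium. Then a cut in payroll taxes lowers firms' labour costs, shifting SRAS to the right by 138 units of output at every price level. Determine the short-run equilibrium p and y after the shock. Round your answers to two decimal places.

This is a positive supply shock: SRAS shifts right.
New SRAS: y = 1493 + 8p.
Set AD = SRAS: 2691 − 9p = 1493 + 8p, so 1198 = 17p and p = 70.47.
Substituting into AD, y = 2056.76.

p = 70.47, y = 2056.76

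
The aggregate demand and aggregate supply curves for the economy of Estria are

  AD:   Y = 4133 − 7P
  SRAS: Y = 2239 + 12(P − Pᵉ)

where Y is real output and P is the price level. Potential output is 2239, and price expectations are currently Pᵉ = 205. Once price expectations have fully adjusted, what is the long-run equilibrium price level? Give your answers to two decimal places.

Short run: with Pᵉ = 205, SRAS is Y = 12P − 221. Setting AD = SRAS gives 4354 = 19P, so P = 229.16 and Y = 4133 − 7P = 2528.89.
Output 2528.89 is above potential 2239, so over time expected prices rise and SRAS shifts left until Y returns to 2239.
Long run: Y = 2239 on the AD curve gives 2239 = 4133 − 7P, so P = 270.57.

Long-run P = 270.57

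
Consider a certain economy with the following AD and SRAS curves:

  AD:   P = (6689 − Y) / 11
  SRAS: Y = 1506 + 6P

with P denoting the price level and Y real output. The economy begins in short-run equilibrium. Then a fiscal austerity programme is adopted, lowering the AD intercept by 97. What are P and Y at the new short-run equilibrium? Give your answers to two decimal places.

This is a negative demand shock: AD shifts left.
New AD: Y = 6592 − 11P.
Set AD = SRAS: 6592 − 11P = 1506 + 6P, so 5086 = 17P and P = 299.18.
Substituting into AD, Y = 3301.06.

P = 299.18, Y = 3301.06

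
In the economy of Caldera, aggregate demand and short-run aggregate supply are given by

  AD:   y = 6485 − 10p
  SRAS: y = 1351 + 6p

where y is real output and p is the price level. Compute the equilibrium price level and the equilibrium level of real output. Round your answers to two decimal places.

p = 320.88, y = 3276.25

Set AD = SRAS: 6485 − 10p = 1351 + 6p, so 5134 = 16p and p = 320.88.
Substituting into AD, y = 6485 − 10p = 3276.25.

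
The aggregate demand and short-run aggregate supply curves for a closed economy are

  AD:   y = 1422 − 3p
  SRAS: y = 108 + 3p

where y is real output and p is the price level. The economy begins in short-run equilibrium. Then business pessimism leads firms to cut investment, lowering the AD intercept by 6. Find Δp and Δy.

This is a negative demand shock: AD shifts left.
New AD: y = 1416 − 3p.
Set AD = SRAS: 1416 − 3p = 108 + 3p, so 1308 = 6p and p = 218.
y = 1416 − 3·218 = 762.
Initially p = 219, y = 765, so Δp = -1 and Δy = -3.

Δp = -1, Δy = -3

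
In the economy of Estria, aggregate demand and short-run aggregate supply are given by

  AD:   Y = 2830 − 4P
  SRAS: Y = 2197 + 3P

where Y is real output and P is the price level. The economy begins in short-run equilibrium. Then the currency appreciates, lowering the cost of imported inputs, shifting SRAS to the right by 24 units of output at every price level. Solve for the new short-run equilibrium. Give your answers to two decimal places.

P = 87.00, Y = 2482.00

This is a positive supply shock: SRAS shifts right.
New SRAS: Y = 2221 + 3P.
Set AD = SRAS: 2830 − 4P = 2221 + 3P, so 609 = 7P and P = 87.00.
Substituting into AD, Y = 2482.00.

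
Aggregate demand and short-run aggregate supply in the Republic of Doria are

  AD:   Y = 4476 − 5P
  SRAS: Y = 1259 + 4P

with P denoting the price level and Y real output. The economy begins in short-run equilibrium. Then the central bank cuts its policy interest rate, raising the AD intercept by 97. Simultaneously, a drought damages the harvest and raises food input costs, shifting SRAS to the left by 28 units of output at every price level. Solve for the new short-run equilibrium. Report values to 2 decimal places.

P = 371.33, Y = 2716.33

After both shocks: AD is Y = 4573 − 5P and SRAS is Y = 1231 + 4P.
Setting them equal: 3342 = 9P, so P = 371.33.
Substituting into AD, Y = 2716.33.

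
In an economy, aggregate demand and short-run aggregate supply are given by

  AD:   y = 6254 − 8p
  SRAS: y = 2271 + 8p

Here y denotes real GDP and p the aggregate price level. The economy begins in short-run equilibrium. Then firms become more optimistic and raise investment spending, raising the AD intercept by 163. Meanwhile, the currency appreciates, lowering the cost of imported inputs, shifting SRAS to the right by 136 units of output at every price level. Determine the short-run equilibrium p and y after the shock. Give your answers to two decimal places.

p = 250.63, y = 4412.00

After both shocks: AD is y = 6417 − 8p and SRAS is y = 2407 + 8p.
Setting them equal: 4010 = 16p, so p = 250.63.
Substituting into AD, y = 4412.00.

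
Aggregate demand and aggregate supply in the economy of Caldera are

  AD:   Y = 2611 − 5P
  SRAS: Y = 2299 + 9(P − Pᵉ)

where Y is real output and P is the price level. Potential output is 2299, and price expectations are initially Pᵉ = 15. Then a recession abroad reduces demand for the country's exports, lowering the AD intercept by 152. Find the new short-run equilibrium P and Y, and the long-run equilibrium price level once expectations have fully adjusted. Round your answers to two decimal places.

AD shifts left: new AD is Y = 2459 − 5P. With Pᵉ = 15, SRAS is Y = 2164 + 9P.
Short run: 2459 − 5P = 2164 + 9P gives 295 = 14P, so P = 21.07 and Y = 2459 − 5P = 2353.64.
Y = 2353.64 is above potential 2299; expectations adjust and SRAS shifts left until Y = 2299.
Long run: on the new AD curve, 2299 = 2459 − 5P gives P = 32.00.

Short run: P = 21.07, Y = 2353.64. Long run: P = 32.00.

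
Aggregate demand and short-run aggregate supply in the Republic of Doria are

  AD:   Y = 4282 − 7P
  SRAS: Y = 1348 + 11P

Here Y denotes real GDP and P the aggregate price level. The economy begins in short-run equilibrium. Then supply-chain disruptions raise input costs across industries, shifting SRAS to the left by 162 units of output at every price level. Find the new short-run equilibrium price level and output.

This is a negative supply shock: SRAS shifts left.
New SRAS: Y = 1186 + 11P.
Set AD = SRAS: 4282 − 7P = 1186 + 11P, so 3096 = 18P and P = 172.
Y = 4282 − 7·172 = 3078.

P = 172, Y = 3078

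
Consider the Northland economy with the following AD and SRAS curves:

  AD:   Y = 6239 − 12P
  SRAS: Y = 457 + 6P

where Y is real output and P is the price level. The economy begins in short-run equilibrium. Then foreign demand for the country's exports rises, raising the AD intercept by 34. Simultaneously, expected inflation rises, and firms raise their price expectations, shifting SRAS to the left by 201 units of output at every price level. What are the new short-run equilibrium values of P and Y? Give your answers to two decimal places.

After both shocks: AD is Y = 6273 − 12P and SRAS is Y = 256 + 6P.
Setting them equal: 6017 = 18P, so P = 334.28.
Substituting into AD, Y = 2261.67.

P = 334.28, Y = 2261.67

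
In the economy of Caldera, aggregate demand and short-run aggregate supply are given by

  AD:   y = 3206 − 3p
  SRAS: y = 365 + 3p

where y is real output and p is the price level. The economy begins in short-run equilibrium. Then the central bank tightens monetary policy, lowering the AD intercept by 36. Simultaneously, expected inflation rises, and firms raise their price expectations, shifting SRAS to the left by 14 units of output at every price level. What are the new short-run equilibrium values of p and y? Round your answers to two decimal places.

p = 469.83, y = 1760.50

After both shocks: AD is y = 3170 − 3p and SRAS is y = 351 + 3p.
Setting them equal: 2819 = 6p, so p = 469.83.
Substituting into AD, y = 1760.50.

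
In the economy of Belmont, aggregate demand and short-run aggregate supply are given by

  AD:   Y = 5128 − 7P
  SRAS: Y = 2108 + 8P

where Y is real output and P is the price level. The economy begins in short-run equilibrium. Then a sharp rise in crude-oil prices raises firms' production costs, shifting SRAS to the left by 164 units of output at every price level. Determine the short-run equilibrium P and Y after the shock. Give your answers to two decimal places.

P = 212.27, Y = 3642.13

This is a negative supply shock: SRAS shifts left.
New SRAS: Y = 1944 + 8P.
Set AD = SRAS: 5128 − 7P = 1944 + 8P, so 3184 = 15P and P = 212.27.
Substituting into AD, Y = 3642.13.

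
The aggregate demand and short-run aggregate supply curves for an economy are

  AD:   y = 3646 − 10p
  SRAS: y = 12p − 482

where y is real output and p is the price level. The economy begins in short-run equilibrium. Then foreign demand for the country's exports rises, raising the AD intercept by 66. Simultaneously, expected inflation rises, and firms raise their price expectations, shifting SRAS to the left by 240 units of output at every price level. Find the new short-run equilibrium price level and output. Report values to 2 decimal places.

After both shocks: AD is y = 3712 − 10p and SRAS is y = 12p − 722.
Setting them equal: 4434 = 22p, so p = 201.55.
Substituting into AD, y = 1696.55.

p = 201.55, y = 1696.55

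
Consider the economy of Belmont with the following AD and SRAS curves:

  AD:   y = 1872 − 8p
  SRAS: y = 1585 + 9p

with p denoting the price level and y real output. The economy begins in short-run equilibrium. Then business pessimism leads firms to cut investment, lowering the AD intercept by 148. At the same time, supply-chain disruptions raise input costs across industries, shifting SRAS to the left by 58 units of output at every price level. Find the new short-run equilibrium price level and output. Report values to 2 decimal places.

After both shocks: AD is y = 1724 − 8p and SRAS is y = 1527 + 9p.
Setting them equal: 197 = 17p, so p = 11.59.
Substituting into AD, y = 1631.29.

p = 11.59, y = 1631.29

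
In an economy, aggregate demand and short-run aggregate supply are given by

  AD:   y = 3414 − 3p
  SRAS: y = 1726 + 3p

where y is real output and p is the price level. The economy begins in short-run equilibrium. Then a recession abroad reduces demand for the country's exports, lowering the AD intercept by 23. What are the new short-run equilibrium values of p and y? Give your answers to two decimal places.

This is a negative demand shock: AD shifts left.
New AD: y = 3391 − 3p.
Set AD = SRAS: 3391 − 3p = 1726 + 3p, so 1665 = 6p and p = 277.50.
Substituting into AD, y = 2558.50.

p = 277.50, y = 2558.50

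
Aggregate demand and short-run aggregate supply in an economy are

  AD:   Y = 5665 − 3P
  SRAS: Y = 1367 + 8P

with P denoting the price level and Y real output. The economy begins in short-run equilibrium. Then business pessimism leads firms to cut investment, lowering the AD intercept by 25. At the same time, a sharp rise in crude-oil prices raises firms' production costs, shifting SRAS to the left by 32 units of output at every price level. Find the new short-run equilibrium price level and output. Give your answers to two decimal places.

P = 391.36, Y = 4465.91

After both shocks: AD is Y = 5640 − 3P and SRAS is Y = 1335 + 8P.
Setting them equal: 4305 = 11P, so P = 391.36.
Substituting into AD, Y = 4465.91.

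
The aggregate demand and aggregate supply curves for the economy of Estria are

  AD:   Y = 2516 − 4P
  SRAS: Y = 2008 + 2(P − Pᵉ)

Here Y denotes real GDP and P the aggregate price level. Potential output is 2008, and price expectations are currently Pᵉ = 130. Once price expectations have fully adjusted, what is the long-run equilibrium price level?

Short run: with Pᵉ = 130, SRAS is Y = 1748 + 2P. Setting AD = SRAS gives 768 = 6P, so P = 128 and Y = 2516 − 4·128 = 2004.
Output 2004 is below potential 2008, so over time expected prices fall and SRAS shifts right until Y returns to 2008.
Long run: Y = 2008 on the AD curve gives 2008 = 2516 − 4P, so P = 127.

Long-run P = 127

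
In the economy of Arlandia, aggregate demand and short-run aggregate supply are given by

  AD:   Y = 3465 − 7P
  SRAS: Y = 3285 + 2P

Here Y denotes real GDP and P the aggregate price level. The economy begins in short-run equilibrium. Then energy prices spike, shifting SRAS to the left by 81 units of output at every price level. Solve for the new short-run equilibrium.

P = 29, Y = 3262

This is a negative supply shock: SRAS shifts left.
New SRAS: Y = 3204 + 2P.
Set AD = SRAS: 3465 − 7P = 3204 + 2P, so 261 = 9P and P = 29.
Y = 3465 − 7·29 = 3262.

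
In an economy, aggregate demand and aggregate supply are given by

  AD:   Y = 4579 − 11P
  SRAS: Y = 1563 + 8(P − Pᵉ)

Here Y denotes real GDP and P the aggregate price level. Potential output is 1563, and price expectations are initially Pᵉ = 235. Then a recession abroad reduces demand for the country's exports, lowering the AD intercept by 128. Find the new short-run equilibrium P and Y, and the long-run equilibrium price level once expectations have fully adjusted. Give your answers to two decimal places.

AD shifts left: new AD is Y = 4451 − 11P. With Pᵉ = 235, SRAS is Y = 8P − 317.
Short run: 4451 − 11P = 8P − 317 gives 4768 = 19P, so P = 250.95 and Y = 4451 − 11P = 1690.58.
Y = 1690.58 is above potential 1563; expectations adjust and SRAS shifts left until Y = 1563.
Long run: on the new AD curve, 1563 = 4451 − 11P gives P = 262.55.

Short run: P = 250.95, Y = 1690.58. Long run: P = 262.55.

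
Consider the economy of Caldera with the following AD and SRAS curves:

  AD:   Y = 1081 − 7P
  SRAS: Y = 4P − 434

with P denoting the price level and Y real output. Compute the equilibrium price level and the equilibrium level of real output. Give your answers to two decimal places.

Set AD = SRAS: 1081 − 7P = 4P − 434, so 1515 = 11P and P = 137.73.
Substituting into AD, Y = 1081 − 7P = 116.91.

P = 137.73, Y = 116.91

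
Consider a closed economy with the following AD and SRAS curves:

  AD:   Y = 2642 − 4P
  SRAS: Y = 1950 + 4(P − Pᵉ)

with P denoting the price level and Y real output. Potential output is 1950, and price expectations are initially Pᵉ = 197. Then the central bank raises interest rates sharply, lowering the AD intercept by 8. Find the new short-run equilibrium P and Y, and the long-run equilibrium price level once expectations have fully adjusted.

AD shifts left: new AD is Y = 2634 − 4P. With Pᵉ = 197, SRAS is Y = 1162 + 4P.
Short run: 2634 − 4P = 1162 + 4P gives 1472 = 8P, so P = 184 and Y = 2634 − 4·184 = 1898.
Y = 1898 is below potential 1950; expectations adjust and SRAS shifts right until Y = 1950.
Long run: on the new AD curve, 1950 = 2634 − 4P gives P = 171.

Short run: P = 184, Y = 1898. Long run: P = 171.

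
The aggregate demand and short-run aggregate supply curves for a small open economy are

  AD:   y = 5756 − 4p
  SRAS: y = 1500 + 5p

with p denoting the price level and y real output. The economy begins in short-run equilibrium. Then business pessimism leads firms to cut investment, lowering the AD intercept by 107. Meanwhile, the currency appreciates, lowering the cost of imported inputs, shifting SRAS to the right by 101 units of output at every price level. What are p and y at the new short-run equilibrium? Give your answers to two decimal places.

After both shocks: AD is y = 5649 − 4p and SRAS is y = 1601 + 5p.
Setting them equal: 4048 = 9p, so p = 449.78.
Substituting into AD, y = 3849.89.

p = 449.78, y = 3849.89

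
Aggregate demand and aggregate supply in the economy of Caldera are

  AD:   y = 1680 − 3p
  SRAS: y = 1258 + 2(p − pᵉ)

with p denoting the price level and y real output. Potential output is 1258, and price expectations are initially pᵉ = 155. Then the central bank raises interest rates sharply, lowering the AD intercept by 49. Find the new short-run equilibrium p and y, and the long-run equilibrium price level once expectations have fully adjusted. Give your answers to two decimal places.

Short run: p = 136.60, y = 1221.20. Long run: p = 124.33.

AD shifts left: new AD is y = 1631 − 3p. With pᵉ = 155, SRAS is y = 948 + 2p.
Short run: 1631 − 3p = 948 + 2p gives 683 = 5p, so p = 136.60 and y = 1631 − 3p = 1221.20.
y = 1221.20 is below potential 1258; expectations adjust and SRAS shifts right until y = 1258.
Long run: on the new AD curve, 1258 = 1631 − 3p gives p = 124.33.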